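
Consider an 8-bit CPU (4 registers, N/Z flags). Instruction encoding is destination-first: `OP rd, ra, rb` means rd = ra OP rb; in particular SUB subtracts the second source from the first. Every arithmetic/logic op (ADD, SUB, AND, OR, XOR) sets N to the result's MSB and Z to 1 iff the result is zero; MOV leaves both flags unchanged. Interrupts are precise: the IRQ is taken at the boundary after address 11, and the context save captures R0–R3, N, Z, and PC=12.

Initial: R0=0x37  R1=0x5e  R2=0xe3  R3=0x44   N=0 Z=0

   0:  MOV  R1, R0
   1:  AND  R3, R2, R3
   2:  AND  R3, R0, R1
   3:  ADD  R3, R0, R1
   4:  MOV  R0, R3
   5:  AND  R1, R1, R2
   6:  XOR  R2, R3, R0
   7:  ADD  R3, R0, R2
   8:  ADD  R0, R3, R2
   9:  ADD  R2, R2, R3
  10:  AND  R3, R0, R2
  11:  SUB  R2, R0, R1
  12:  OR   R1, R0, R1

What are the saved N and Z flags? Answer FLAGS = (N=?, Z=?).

after  0: R0=0x37 R1=0x37 R2=0xe3 R3=0x44  N=0 Z=0
after  1: R0=0x37 R1=0x37 R2=0xe3 R3=0x40  N=0 Z=0
after  2: R0=0x37 R1=0x37 R2=0xe3 R3=0x37  N=0 Z=0
after  3: R0=0x37 R1=0x37 R2=0xe3 R3=0x6e  N=0 Z=0
after  4: R0=0x6e R1=0x37 R2=0xe3 R3=0x6e  N=0 Z=0
after  5: R0=0x6e R1=0x23 R2=0xe3 R3=0x6e  N=0 Z=0
after  6: R0=0x6e R1=0x23 R2=0x00 R3=0x6e  N=0 Z=1
after  7: R0=0x6e R1=0x23 R2=0x00 R3=0x6e  N=0 Z=0
after  8: R0=0x6e R1=0x23 R2=0x00 R3=0x6e  N=0 Z=0
after  9: R0=0x6e R1=0x23 R2=0x6e R3=0x6e  N=0 Z=0
after 10: R0=0x6e R1=0x23 R2=0x6e R3=0x6e  N=0 Z=0
after 11: R0=0x6e R1=0x23 R2=0x4b R3=0x6e  N=0 Z=0
-- IRQ taken; context saved, return-PC = 12 --

FLAGS = (N=0, Z=0)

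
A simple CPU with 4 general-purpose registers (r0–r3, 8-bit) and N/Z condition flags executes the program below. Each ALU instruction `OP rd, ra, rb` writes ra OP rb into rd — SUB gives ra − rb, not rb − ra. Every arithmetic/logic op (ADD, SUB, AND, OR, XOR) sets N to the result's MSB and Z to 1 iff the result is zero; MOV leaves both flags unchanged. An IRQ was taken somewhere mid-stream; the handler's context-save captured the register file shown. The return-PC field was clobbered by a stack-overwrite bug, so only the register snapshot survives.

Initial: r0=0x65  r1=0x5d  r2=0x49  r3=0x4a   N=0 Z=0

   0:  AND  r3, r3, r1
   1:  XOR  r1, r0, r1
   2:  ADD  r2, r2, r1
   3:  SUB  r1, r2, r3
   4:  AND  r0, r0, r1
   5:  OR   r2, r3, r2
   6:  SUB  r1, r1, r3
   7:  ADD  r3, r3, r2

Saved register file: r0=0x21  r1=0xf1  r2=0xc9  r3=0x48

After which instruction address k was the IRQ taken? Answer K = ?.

K = 6

after  0: r0=0x65 r1=0x5d r2=0x49 r3=0x48  N=0 Z=0
after  1: r0=0x65 r1=0x38 r2=0x49 r3=0x48  N=0 Z=0
after  2: r0=0x65 r1=0x38 r2=0x81 r3=0x48  N=1 Z=0
after  3: r0=0x65 r1=0x39 r2=0x81 r3=0x48  N=0 Z=0
after  4: r0=0x21 r1=0x39 r2=0x81 r3=0x48  N=0 Z=0
after  5: r0=0x21 r1=0x39 r2=0xc9 r3=0x48  N=1 Z=0
after  6: r0=0x21 r1=0xf1 r2=0xc9 r3=0x48  N=1 Z=0
-- IRQ taken; context saved, return-PC = 7 --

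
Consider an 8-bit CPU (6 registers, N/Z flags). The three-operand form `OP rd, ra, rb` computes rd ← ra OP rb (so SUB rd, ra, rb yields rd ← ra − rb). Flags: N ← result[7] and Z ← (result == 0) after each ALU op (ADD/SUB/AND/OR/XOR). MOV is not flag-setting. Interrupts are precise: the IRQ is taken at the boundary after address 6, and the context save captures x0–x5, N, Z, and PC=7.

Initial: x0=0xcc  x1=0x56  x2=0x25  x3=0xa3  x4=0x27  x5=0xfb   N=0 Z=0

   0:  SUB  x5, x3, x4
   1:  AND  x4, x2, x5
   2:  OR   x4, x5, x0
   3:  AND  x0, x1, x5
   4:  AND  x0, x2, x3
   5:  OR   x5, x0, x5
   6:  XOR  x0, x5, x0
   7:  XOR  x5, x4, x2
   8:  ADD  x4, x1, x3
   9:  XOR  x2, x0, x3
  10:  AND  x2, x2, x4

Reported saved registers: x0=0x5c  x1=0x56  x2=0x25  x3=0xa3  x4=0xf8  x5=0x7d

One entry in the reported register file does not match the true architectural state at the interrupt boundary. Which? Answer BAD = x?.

BAD = x4

after  0: x0=0xcc x1=0x56 x2=0x25 x3=0xa3 x4=0x27 x5=0x7c  N=0 Z=0
after  1: x0=0xcc x1=0x56 x2=0x25 x3=0xa3 x4=0x24 x5=0x7c  N=0 Z=0
after  2: x0=0xcc x1=0x56 x2=0x25 x3=0xa3 x4=0xfc x5=0x7c  N=1 Z=0
after  3: x0=0x54 x1=0x56 x2=0x25 x3=0xa3 x4=0xfc x5=0x7c  N=0 Z=0
after  4: x0=0x21 x1=0x56 x2=0x25 x3=0xa3 x4=0xfc x5=0x7c  N=0 Z=0
after  5: x0=0x21 x1=0x56 x2=0x25 x3=0xa3 x4=0xfc x5=0x7d  N=0 Z=0
after  6: x0=0x5c x1=0x56 x2=0x25 x3=0xa3 x4=0xfc x5=0x7d  N=0 Z=0
-- IRQ taken; context saved, return-PC = 7 --
mismatch: x4: reported 0xf8 vs actual 0xfc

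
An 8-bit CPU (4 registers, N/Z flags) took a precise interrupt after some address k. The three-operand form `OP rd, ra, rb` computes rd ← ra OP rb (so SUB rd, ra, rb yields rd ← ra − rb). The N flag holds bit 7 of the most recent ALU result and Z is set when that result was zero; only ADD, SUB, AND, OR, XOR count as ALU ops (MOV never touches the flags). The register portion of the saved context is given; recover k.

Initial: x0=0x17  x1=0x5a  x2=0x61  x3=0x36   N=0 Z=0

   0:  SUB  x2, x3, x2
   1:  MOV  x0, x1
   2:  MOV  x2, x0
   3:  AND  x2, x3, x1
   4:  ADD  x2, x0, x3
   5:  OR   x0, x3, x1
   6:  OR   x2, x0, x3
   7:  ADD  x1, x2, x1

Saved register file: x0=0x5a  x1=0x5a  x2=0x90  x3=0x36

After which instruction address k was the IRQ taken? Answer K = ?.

K = 4

after  0: x0=0x17 x1=0x5a x2=0xd5 x3=0x36  N=1 Z=0
after  1: x0=0x5a x1=0x5a x2=0xd5 x3=0x36  N=1 Z=0
after  2: x0=0x5a x1=0x5a x2=0x5a x3=0x36  N=1 Z=0
after  3: x0=0x5a x1=0x5a x2=0x12 x3=0x36  N=0 Z=0
after  4: x0=0x5a x1=0x5a x2=0x90 x3=0x36  N=1 Z=0
-- IRQ taken; context saved, return-PC = 5 --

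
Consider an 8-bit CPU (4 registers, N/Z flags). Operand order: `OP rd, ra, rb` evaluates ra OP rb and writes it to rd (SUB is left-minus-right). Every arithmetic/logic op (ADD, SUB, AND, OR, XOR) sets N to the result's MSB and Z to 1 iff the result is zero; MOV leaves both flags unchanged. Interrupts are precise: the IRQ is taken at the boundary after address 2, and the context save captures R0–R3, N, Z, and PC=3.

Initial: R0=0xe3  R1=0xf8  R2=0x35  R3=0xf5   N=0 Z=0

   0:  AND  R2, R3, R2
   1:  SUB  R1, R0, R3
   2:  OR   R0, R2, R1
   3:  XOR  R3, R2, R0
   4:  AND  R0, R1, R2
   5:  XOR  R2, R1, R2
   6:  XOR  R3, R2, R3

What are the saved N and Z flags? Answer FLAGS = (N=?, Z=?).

FLAGS = (N=1, Z=0)

after  0: R0=0xe3 R1=0xf8 R2=0x35 R3=0xf5  N=0 Z=0
after  1: R0=0xe3 R1=0xee R2=0x35 R3=0xf5  N=1 Z=0
after  2: R0=0xff R1=0xee R2=0x35 R3=0xf5  N=1 Z=0
-- IRQ taken; context saved, return-PC = 3 --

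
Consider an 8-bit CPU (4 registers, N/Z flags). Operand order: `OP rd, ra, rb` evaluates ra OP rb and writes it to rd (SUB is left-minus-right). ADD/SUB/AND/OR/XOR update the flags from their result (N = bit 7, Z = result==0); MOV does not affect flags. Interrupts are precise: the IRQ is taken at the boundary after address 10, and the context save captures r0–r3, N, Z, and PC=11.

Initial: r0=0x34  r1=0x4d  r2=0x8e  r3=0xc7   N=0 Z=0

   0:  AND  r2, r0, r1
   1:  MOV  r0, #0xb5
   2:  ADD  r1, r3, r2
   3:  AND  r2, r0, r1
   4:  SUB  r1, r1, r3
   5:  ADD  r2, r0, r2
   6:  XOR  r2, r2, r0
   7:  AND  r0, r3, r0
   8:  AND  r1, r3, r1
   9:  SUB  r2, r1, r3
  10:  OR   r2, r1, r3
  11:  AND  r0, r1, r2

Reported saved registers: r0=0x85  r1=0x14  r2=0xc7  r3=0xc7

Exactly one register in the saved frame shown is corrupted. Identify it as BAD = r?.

BAD = r1

after  0: r0=0x34 r1=0x4d r2=0x04 r3=0xc7  N=0 Z=0
after  1: r0=0xb5 r1=0x4d r2=0x04 r3=0xc7  N=0 Z=0
after  2: r0=0xb5 r1=0xcb r2=0x04 r3=0xc7  N=1 Z=0
after  3: r0=0xb5 r1=0xcb r2=0x81 r3=0xc7  N=1 Z=0
after  4: r0=0xb5 r1=0x04 r2=0x81 r3=0xc7  N=0 Z=0
after  5: r0=0xb5 r1=0x04 r2=0x36 r3=0xc7  N=0 Z=0
after  6: r0=0xb5 r1=0x04 r2=0x83 r3=0xc7  N=1 Z=0
after  7: r0=0x85 r1=0x04 r2=0x83 r3=0xc7  N=1 Z=0
after  8: r0=0x85 r1=0x04 r2=0x83 r3=0xc7  N=0 Z=0
after  9: r0=0x85 r1=0x04 r2=0x3d r3=0xc7  N=0 Z=0
after 10: r0=0x85 r1=0x04 r2=0xc7 r3=0xc7  N=1 Z=0
-- IRQ taken; context saved, return-PC = 11 --
mismatch: r1: reported 0x14 vs actual 0x04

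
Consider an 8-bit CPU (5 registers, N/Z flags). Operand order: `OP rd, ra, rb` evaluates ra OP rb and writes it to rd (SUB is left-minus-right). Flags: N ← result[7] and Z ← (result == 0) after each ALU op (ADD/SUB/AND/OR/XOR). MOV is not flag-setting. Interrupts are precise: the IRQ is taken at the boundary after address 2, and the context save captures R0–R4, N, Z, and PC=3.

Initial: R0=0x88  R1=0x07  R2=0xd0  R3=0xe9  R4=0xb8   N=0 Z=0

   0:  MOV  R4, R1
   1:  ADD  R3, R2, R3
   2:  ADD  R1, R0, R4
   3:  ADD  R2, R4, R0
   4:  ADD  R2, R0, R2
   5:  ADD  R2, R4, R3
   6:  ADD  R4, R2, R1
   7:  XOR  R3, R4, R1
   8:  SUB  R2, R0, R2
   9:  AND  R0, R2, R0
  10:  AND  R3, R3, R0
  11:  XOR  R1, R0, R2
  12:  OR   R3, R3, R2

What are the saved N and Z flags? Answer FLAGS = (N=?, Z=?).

after  0: R0=0x88 R1=0x07 R2=0xd0 R3=0xe9 R4=0x07  N=0 Z=0
after  1: R0=0x88 R1=0x07 R2=0xd0 R3=0xb9 R4=0x07  N=1 Z=0
after  2: R0=0x88 R1=0x8f R2=0xd0 R3=0xb9 R4=0x07  N=1 Z=0
-- IRQ taken; context saved, return-PC = 3 --

FLAGS = (N=1, Z=0)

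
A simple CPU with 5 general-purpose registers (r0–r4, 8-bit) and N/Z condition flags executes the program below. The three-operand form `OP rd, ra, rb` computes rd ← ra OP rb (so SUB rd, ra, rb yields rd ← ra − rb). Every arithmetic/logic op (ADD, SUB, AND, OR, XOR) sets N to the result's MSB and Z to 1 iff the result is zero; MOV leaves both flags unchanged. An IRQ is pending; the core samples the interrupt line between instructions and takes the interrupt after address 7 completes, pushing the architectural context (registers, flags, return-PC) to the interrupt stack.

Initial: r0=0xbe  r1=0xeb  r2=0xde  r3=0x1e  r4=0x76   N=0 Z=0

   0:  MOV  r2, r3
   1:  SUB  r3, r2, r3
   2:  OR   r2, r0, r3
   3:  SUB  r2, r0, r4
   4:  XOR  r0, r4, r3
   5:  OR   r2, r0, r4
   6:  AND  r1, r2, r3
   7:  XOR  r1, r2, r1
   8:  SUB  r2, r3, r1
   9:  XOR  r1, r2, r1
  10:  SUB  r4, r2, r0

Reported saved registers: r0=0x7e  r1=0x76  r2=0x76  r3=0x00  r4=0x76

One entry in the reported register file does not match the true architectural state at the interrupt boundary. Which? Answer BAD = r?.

BAD = r0

after  0: r0=0xbe r1=0xeb r2=0x1e r3=0x1e r4=0x76  N=0 Z=0
after  1: r0=0xbe r1=0xeb r2=0x1e r3=0x00 r4=0x76  N=0 Z=1
after  2: r0=0xbe r1=0xeb r2=0xbe r3=0x00 r4=0x76  N=1 Z=0
after  3: r0=0xbe r1=0xeb r2=0x48 r3=0x00 r4=0x76  N=0 Z=0
after  4: r0=0x76 r1=0xeb r2=0x48 r3=0x00 r4=0x76  N=0 Z=0
after  5: r0=0x76 r1=0xeb r2=0x76 r3=0x00 r4=0x76  N=0 Z=0
after  6: r0=0x76 r1=0x00 r2=0x76 r3=0x00 r4=0x76  N=0 Z=1
after  7: r0=0x76 r1=0x76 r2=0x76 r3=0x00 r4=0x76  N=0 Z=0
-- IRQ taken; context saved, return-PC = 8 --
mismatch: r0: reported 0x7e vs actual 0x76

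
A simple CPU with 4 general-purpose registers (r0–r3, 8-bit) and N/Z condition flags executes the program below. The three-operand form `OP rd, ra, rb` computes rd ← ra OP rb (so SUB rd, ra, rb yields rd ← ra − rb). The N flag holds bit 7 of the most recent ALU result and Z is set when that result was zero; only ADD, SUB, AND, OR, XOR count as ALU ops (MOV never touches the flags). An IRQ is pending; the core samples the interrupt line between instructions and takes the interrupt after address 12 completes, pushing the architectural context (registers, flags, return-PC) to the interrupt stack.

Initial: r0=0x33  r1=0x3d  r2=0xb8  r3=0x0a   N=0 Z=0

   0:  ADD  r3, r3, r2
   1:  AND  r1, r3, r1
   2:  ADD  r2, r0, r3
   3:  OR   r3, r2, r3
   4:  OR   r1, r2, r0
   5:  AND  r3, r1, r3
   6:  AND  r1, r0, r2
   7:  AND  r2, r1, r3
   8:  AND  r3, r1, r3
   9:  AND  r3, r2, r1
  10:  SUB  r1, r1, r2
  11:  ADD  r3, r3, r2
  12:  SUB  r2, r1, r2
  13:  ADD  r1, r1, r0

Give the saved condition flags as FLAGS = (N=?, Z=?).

FLAGS = (N=1, Z=0)

after  0: r0=0x33 r1=0x3d r2=0xb8 r3=0xc2  N=1 Z=0
after  1: r0=0x33 r1=0x00 r2=0xb8 r3=0xc2  N=0 Z=1
after  2: r0=0x33 r1=0x00 r2=0xf5 r3=0xc2  N=1 Z=0
after  3: r0=0x33 r1=0x00 r2=0xf5 r3=0xf7  N=1 Z=0
after  4: r0=0x33 r1=0xf7 r2=0xf5 r3=0xf7  N=1 Z=0
after  5: r0=0x33 r1=0xf7 r2=0xf5 r3=0xf7  N=1 Z=0
after  6: r0=0x33 r1=0x31 r2=0xf5 r3=0xf7  N=0 Z=0
after  7: r0=0x33 r1=0x31 r2=0x31 r3=0xf7  N=0 Z=0
after  8: r0=0x33 r1=0x31 r2=0x31 r3=0x31  N=0 Z=0
after  9: r0=0x33 r1=0x31 r2=0x31 r3=0x31  N=0 Z=0
after 10: r0=0x33 r1=0x00 r2=0x31 r3=0x31  N=0 Z=1
after 11: r0=0x33 r1=0x00 r2=0x31 r3=0x62  N=0 Z=0
after 12: r0=0x33 r1=0x00 r2=0xcf r3=0x62  N=1 Z=0
-- IRQ taken; context saved, return-PC = 13 --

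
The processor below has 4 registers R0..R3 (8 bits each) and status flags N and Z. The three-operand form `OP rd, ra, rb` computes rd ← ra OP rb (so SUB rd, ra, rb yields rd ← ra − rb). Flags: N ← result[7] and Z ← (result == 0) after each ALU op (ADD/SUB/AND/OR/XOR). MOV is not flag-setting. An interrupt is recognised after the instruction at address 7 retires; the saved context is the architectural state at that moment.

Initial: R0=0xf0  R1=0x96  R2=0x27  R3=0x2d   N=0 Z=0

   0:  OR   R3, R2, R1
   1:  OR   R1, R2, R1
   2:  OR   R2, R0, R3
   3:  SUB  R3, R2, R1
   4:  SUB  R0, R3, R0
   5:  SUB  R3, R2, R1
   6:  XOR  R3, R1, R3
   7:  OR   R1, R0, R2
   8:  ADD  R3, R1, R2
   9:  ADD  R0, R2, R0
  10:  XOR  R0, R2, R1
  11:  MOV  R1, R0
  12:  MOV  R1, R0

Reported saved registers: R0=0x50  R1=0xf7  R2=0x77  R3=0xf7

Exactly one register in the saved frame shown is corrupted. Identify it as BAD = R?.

BAD = R2

after  0: R0=0xf0 R1=0x96 R2=0x27 R3=0xb7  N=1 Z=0
after  1: R0=0xf0 R1=0xb7 R2=0x27 R3=0xb7  N=1 Z=0
after  2: R0=0xf0 R1=0xb7 R2=0xf7 R3=0xb7  N=1 Z=0
after  3: R0=0xf0 R1=0xb7 R2=0xf7 R3=0x40  N=0 Z=0
after  4: R0=0x50 R1=0xb7 R2=0xf7 R3=0x40  N=0 Z=0
after  5: R0=0x50 R1=0xb7 R2=0xf7 R3=0x40  N=0 Z=0
after  6: R0=0x50 R1=0xb7 R2=0xf7 R3=0xf7  N=1 Z=0
after  7: R0=0x50 R1=0xf7 R2=0xf7 R3=0xf7  N=1 Z=0
-- IRQ taken; context saved, return-PC = 8 --
mismatch: R2: reported 0x77 vs actual 0xf7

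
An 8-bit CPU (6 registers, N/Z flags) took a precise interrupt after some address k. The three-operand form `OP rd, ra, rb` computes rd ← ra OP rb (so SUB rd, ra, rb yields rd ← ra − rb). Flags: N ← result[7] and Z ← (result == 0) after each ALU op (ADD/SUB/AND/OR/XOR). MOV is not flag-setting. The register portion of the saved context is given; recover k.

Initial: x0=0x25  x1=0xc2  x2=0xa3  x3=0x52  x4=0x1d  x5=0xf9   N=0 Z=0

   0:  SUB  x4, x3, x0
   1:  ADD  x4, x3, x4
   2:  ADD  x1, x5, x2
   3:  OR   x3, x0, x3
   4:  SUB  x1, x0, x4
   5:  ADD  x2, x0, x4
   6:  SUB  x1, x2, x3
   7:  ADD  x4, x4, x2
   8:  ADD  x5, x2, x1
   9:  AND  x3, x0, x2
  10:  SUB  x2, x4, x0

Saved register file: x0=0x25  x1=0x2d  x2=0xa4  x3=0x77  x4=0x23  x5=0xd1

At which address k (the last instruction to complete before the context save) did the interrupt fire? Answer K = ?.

K = 8

after  0: x0=0x25 x1=0xc2 x2=0xa3 x3=0x52 x4=0x2d x5=0xf9  N=0 Z=0
after  1: x0=0x25 x1=0xc2 x2=0xa3 x3=0x52 x4=0x7f x5=0xf9  N=0 Z=0
after  2: x0=0x25 x1=0x9c x2=0xa3 x3=0x52 x4=0x7f x5=0xf9  N=1 Z=0
after  3: x0=0x25 x1=0x9c x2=0xa3 x3=0x77 x4=0x7f x5=0xf9  N=0 Z=0
after  4: x0=0x25 x1=0xa6 x2=0xa3 x3=0x77 x4=0x7f x5=0xf9  N=1 Z=0
after  5: x0=0x25 x1=0xa6 x2=0xa4 x3=0x77 x4=0x7f x5=0xf9  N=1 Z=0
after  6: x0=0x25 x1=0x2d x2=0xa4 x3=0x77 x4=0x7f x5=0xf9  N=0 Z=0
after  7: x0=0x25 x1=0x2d x2=0xa4 x3=0x77 x4=0x23 x5=0xf9  N=0 Z=0
after  8: x0=0x25 x1=0x2d x2=0xa4 x3=0x77 x4=0x23 x5=0xd1  N=1 Z=0
-- IRQ taken; context saved, return-PC = 9 --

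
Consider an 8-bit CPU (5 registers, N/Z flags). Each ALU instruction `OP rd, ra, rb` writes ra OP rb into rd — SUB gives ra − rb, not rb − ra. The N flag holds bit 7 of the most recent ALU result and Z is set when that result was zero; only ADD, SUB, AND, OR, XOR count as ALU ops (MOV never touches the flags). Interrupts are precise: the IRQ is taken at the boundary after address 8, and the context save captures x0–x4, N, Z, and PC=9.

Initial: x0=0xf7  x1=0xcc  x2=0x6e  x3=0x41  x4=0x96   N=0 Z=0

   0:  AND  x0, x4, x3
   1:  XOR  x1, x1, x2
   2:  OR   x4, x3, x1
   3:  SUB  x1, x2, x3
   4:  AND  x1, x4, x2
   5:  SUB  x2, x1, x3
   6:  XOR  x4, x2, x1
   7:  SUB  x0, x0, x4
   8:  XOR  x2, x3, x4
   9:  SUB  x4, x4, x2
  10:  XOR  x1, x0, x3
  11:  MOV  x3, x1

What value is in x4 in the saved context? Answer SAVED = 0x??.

after  0: x0=0x00 x1=0xcc x2=0x6e x3=0x41 x4=0x96  N=0 Z=1
after  1: x0=0x00 x1=0xa2 x2=0x6e x3=0x41 x4=0x96  N=1 Z=0
after  2: x0=0x00 x1=0xa2 x2=0x6e x3=0x41 x4=0xe3  N=1 Z=0
after  3: x0=0x00 x1=0x2d x2=0x6e x3=0x41 x4=0xe3  N=0 Z=0
after  4: x0=0x00 x1=0x62 x2=0x6e x3=0x41 x4=0xe3  N=0 Z=0
after  5: x0=0x00 x1=0x62 x2=0x21 x3=0x41 x4=0xe3  N=0 Z=0
after  6: x0=0x00 x1=0x62 x2=0x21 x3=0x41 x4=0x43  N=0 Z=0
after  7: x0=0xbd x1=0x62 x2=0x21 x3=0x41 x4=0x43  N=1 Z=0
after  8: x0=0xbd x1=0x62 x2=0x02 x3=0x41 x4=0x43  N=0 Z=0
-- IRQ taken; context saved, return-PC = 9 --

SAVED = 0x43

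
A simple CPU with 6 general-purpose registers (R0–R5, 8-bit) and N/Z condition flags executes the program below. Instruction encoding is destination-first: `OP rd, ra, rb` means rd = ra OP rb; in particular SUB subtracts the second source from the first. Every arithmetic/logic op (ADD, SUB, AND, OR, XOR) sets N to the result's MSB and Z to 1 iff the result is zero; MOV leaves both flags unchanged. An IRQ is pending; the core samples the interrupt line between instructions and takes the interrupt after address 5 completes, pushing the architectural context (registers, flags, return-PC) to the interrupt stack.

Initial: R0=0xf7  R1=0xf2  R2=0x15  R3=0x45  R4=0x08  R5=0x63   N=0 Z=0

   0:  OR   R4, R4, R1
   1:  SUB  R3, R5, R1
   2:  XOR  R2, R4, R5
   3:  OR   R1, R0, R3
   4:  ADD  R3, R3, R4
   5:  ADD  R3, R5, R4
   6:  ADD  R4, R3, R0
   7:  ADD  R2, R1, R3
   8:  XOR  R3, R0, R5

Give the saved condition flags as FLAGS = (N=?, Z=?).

after  0: R0=0xf7 R1=0xf2 R2=0x15 R3=0x45 R4=0xfa R5=0x63  N=1 Z=0
after  1: R0=0xf7 R1=0xf2 R2=0x15 R3=0x71 R4=0xfa R5=0x63  N=0 Z=0
after  2: R0=0xf7 R1=0xf2 R2=0x99 R3=0x71 R4=0xfa R5=0x63  N=1 Z=0
after  3: R0=0xf7 R1=0xf7 R2=0x99 R3=0x71 R4=0xfa R5=0x63  N=1 Z=0
after  4: R0=0xf7 R1=0xf7 R2=0x99 R3=0x6b R4=0xfa R5=0x63  N=0 Z=0
after  5: R0=0xf7 R1=0xf7 R2=0x99 R3=0x5d R4=0xfa R5=0x63  N=0 Z=0
-- IRQ taken; context saved, return-PC = 6 --

FLAGS = (N=0, Z=0)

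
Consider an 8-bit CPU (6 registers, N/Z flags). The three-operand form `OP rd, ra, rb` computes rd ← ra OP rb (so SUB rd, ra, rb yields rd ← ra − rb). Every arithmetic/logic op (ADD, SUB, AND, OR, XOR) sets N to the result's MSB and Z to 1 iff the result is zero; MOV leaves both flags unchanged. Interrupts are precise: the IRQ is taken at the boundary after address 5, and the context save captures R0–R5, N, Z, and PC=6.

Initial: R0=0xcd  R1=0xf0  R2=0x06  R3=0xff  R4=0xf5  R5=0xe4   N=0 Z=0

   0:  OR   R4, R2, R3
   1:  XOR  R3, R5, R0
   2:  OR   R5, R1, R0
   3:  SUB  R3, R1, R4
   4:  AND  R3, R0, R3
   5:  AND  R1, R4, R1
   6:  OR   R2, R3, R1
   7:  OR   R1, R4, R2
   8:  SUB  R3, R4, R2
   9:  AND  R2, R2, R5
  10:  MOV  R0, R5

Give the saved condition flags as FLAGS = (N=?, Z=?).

FLAGS = (N=1, Z=0)

after  0: R0=0xcd R1=0xf0 R2=0x06 R3=0xff R4=0xff R5=0xe4  N=1 Z=0
after  1: R0=0xcd R1=0xf0 R2=0x06 R3=0x29 R4=0xff R5=0xe4  N=0 Z=0
after  2: R0=0xcd R1=0xf0 R2=0x06 R3=0x29 R4=0xff R5=0xfd  N=1 Z=0
after  3: R0=0xcd R1=0xf0 R2=0x06 R3=0xf1 R4=0xff R5=0xfd  N=1 Z=0
after  4: R0=0xcd R1=0xf0 R2=0x06 R3=0xc1 R4=0xff R5=0xfd  N=1 Z=0
after  5: R0=0xcd R1=0xf0 R2=0x06 R3=0xc1 R4=0xff R5=0xfd  N=1 Z=0
-- IRQ taken; context saved, return-PC = 6 --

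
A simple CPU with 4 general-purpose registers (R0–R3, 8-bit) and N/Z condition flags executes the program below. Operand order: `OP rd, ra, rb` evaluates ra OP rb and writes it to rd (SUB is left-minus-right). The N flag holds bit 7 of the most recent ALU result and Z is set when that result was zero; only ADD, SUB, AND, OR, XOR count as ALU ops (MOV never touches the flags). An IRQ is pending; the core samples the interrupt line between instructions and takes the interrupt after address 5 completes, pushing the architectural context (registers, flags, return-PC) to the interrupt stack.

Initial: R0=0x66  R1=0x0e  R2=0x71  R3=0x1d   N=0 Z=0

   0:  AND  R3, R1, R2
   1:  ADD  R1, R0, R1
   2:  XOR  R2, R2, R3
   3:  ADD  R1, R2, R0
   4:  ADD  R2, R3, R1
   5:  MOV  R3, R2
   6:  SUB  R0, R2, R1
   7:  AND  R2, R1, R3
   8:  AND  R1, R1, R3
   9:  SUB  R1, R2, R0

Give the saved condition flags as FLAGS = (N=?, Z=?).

after  0: R0=0x66 R1=0x0e R2=0x71 R3=0x00  N=0 Z=1
after  1: R0=0x66 R1=0x74 R2=0x71 R3=0x00  N=0 Z=0
after  2: R0=0x66 R1=0x74 R2=0x71 R3=0x00  N=0 Z=0
after  3: R0=0x66 R1=0xd7 R2=0x71 R3=0x00  N=1 Z=0
after  4: R0=0x66 R1=0xd7 R2=0xd7 R3=0x00  N=1 Z=0
after  5: R0=0x66 R1=0xd7 R2=0xd7 R3=0xd7  N=1 Z=0
-- IRQ taken; context saved, return-PC = 6 --

FLAGS = (N=1, Z=0)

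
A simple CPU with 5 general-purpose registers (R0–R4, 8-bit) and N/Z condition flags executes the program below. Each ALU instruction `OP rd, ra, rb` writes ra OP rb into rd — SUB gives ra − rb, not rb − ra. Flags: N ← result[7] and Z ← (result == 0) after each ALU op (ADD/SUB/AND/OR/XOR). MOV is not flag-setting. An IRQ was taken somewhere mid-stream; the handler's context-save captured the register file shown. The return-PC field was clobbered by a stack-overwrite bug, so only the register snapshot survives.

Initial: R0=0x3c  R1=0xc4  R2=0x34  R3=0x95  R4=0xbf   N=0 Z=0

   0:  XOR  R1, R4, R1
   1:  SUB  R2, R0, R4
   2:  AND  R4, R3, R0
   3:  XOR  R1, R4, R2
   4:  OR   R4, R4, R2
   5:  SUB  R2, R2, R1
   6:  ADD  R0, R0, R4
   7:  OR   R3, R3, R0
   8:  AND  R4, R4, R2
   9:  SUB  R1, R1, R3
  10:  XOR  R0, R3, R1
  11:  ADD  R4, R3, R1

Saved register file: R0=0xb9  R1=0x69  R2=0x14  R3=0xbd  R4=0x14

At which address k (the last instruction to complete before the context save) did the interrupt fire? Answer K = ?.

after  0: R0=0x3c R1=0x7b R2=0x34 R3=0x95 R4=0xbf  N=0 Z=0
after  1: R0=0x3c R1=0x7b R2=0x7d R3=0x95 R4=0xbf  N=0 Z=0
after  2: R0=0x3c R1=0x7b R2=0x7d R3=0x95 R4=0x14  N=0 Z=0
after  3: R0=0x3c R1=0x69 R2=0x7d R3=0x95 R4=0x14  N=0 Z=0
after  4: R0=0x3c R1=0x69 R2=0x7d R3=0x95 R4=0x7d  N=0 Z=0
after  5: R0=0x3c R1=0x69 R2=0x14 R3=0x95 R4=0x7d  N=0 Z=0
after  6: R0=0xb9 R1=0x69 R2=0x14 R3=0x95 R4=0x7d  N=1 Z=0
after  7: R0=0xb9 R1=0x69 R2=0x14 R3=0xbd R4=0x7d  N=1 Z=0
after  8: R0=0xb9 R1=0x69 R2=0x14 R3=0xbd R4=0x14  N=0 Z=0
-- IRQ taken; context saved, return-PC = 9 --

K = 8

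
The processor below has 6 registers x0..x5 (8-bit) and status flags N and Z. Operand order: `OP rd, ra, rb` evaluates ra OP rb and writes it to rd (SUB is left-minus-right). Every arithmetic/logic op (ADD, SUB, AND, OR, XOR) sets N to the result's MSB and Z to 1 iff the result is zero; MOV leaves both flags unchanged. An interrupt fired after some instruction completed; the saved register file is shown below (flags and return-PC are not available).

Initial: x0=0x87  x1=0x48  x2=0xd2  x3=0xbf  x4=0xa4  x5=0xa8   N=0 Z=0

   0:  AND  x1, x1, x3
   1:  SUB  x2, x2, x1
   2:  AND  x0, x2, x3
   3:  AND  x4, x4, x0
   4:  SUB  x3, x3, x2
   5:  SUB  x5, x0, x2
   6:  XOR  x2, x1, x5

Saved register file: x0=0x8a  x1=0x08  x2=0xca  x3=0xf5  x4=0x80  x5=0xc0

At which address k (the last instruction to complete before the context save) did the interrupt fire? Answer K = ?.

after  0: x0=0x87 x1=0x08 x2=0xd2 x3=0xbf x4=0xa4 x5=0xa8  N=0 Z=0
after  1: x0=0x87 x1=0x08 x2=0xca x3=0xbf x4=0xa4 x5=0xa8  N=1 Z=0
after  2: x0=0x8a x1=0x08 x2=0xca x3=0xbf x4=0xa4 x5=0xa8  N=1 Z=0
after  3: x0=0x8a x1=0x08 x2=0xca x3=0xbf x4=0x80 x5=0xa8  N=1 Z=0
after  4: x0=0x8a x1=0x08 x2=0xca x3=0xf5 x4=0x80 x5=0xa8  N=1 Z=0
after  5: x0=0x8a x1=0x08 x2=0xca x3=0xf5 x4=0x80 x5=0xc0  N=1 Z=0
-- IRQ taken; context saved, return-PC = 6 --

K = 5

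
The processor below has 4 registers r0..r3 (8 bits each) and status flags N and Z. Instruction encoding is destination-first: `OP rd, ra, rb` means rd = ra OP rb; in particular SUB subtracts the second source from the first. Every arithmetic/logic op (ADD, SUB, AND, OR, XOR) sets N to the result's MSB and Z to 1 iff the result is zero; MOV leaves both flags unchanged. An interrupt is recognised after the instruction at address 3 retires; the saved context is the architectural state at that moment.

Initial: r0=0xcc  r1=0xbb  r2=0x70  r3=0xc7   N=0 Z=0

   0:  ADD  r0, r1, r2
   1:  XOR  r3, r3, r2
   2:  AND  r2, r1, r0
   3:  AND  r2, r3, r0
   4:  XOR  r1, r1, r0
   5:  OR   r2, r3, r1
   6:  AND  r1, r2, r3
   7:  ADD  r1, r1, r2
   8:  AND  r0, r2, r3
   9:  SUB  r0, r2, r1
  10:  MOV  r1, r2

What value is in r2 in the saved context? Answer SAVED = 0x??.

after  0: r0=0x2b r1=0xbb r2=0x70 r3=0xc7  N=0 Z=0
after  1: r0=0x2b r1=0xbb r2=0x70 r3=0xb7  N=1 Z=0
after  2: r0=0x2b r1=0xbb r2=0x2b r3=0xb7  N=0 Z=0
after  3: r0=0x2b r1=0xbb r2=0x23 r3=0xb7  N=0 Z=0
-- IRQ taken; context saved, return-PC = 4 --

SAVED = 0x23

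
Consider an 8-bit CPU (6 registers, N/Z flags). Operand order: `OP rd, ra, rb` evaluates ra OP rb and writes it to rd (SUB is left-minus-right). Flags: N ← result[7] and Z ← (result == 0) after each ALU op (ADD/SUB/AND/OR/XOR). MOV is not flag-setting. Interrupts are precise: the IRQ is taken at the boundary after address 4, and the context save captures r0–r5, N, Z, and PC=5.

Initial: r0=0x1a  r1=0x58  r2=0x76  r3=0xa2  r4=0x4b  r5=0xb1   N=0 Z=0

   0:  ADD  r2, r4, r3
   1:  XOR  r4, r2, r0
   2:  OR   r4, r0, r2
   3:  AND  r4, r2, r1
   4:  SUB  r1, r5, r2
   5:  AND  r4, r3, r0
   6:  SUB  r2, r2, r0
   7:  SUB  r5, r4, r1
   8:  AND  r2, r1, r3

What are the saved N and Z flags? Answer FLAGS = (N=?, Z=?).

FLAGS = (N=1, Z=0)

after  0: r0=0x1a r1=0x58 r2=0xed r3=0xa2 r4=0x4b r5=0xb1  N=1 Z=0
after  1: r0=0x1a r1=0x58 r2=0xed r3=0xa2 r4=0xf7 r5=0xb1  N=1 Z=0
after  2: r0=0x1a r1=0x58 r2=0xed r3=0xa2 r4=0xff r5=0xb1  N=1 Z=0
after  3: r0=0x1a r1=0x58 r2=0xed r3=0xa2 r4=0x48 r5=0xb1  N=0 Z=0
after  4: r0=0x1a r1=0xc4 r2=0xed r3=0xa2 r4=0x48 r5=0xb1  N=1 Z=0
-- IRQ taken; context saved, return-PC = 5 --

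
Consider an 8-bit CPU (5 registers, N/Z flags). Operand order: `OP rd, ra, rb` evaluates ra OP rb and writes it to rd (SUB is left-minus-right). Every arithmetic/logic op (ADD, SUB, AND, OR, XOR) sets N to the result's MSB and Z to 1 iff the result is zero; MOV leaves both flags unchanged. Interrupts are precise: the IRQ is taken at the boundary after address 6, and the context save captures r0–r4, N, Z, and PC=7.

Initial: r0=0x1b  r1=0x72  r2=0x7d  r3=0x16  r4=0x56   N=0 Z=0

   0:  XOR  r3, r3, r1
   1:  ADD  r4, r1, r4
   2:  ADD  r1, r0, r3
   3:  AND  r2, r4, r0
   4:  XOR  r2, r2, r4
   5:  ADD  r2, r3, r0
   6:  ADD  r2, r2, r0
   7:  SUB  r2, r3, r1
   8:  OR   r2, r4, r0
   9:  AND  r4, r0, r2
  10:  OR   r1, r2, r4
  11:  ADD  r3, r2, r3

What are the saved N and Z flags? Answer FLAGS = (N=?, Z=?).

FLAGS = (N=1, Z=0)

after  0: r0=0x1b r1=0x72 r2=0x7d r3=0x64 r4=0x56  N=0 Z=0
after  1: r0=0x1b r1=0x72 r2=0x7d r3=0x64 r4=0xc8  N=1 Z=0
after  2: r0=0x1b r1=0x7f r2=0x7d r3=0x64 r4=0xc8  N=0 Z=0
after  3: r0=0x1b r1=0x7f r2=0x08 r3=0x64 r4=0xc8  N=0 Z=0
after  4: r0=0x1b r1=0x7f r2=0xc0 r3=0x64 r4=0xc8  N=1 Z=0
after  5: r0=0x1b r1=0x7f r2=0x7f r3=0x64 r4=0xc8  N=0 Z=0
after  6: r0=0x1b r1=0x7f r2=0x9a r3=0x64 r4=0xc8  N=1 Z=0
-- IRQ taken; context saved, return-PC = 7 --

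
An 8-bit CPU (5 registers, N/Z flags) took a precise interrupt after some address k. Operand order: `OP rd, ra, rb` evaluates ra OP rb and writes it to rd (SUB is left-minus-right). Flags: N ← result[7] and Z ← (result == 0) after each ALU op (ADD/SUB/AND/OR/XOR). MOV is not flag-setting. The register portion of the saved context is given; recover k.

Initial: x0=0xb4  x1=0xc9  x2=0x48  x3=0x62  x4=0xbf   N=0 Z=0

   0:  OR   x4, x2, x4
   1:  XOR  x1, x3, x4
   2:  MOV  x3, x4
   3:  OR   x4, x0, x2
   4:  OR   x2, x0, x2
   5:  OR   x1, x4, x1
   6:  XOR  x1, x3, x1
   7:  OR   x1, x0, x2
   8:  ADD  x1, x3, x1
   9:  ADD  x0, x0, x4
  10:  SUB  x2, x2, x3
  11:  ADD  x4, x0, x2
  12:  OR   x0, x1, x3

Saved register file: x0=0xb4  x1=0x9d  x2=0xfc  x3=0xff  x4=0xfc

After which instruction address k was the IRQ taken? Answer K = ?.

after  0: x0=0xb4 x1=0xc9 x2=0x48 x3=0x62 x4=0xff  N=1 Z=0
after  1: x0=0xb4 x1=0x9d x2=0x48 x3=0x62 x4=0xff  N=1 Z=0
after  2: x0=0xb4 x1=0x9d x2=0x48 x3=0xff x4=0xff  N=1 Z=0
after  3: x0=0xb4 x1=0x9d x2=0x48 x3=0xff x4=0xfc  N=1 Z=0
after  4: x0=0xb4 x1=0x9d x2=0xfc x3=0xff x4=0xfc  N=1 Z=0
-- IRQ taken; context saved, return-PC = 5 --

K = 4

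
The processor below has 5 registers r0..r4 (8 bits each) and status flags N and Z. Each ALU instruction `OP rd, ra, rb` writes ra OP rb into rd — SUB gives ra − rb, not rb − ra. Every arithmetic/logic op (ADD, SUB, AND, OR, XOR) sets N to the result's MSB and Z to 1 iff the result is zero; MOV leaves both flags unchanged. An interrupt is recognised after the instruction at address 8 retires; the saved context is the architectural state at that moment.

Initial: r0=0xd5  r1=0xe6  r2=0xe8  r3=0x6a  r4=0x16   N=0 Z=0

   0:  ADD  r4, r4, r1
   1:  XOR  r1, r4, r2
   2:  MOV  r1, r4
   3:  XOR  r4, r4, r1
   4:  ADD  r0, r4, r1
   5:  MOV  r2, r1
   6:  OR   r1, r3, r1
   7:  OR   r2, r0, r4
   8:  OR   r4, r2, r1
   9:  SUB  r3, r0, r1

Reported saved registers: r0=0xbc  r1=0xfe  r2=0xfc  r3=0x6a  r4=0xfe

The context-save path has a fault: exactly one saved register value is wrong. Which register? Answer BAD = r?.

after  0: r0=0xd5 r1=0xe6 r2=0xe8 r3=0x6a r4=0xfc  N=1 Z=0
after  1: r0=0xd5 r1=0x14 r2=0xe8 r3=0x6a r4=0xfc  N=0 Z=0
after  2: r0=0xd5 r1=0xfc r2=0xe8 r3=0x6a r4=0xfc  N=0 Z=0
after  3: r0=0xd5 r1=0xfc r2=0xe8 r3=0x6a r4=0x00  N=0 Z=1
after  4: r0=0xfc r1=0xfc r2=0xe8 r3=0x6a r4=0x00  N=1 Z=0
after  5: r0=0xfc r1=0xfc r2=0xfc r3=0x6a r4=0x00  N=1 Z=0
after  6: r0=0xfc r1=0xfe r2=0xfc r3=0x6a r4=0x00  N=1 Z=0
after  7: r0=0xfc r1=0xfe r2=0xfc r3=0x6a r4=0x00  N=1 Z=0
after  8: r0=0xfc r1=0xfe r2=0xfc r3=0x6a r4=0xfe  N=1 Z=0
-- IRQ taken; context saved, return-PC = 9 --
mismatch: r0: reported 0xbc vs actual 0xfc

BAD = r0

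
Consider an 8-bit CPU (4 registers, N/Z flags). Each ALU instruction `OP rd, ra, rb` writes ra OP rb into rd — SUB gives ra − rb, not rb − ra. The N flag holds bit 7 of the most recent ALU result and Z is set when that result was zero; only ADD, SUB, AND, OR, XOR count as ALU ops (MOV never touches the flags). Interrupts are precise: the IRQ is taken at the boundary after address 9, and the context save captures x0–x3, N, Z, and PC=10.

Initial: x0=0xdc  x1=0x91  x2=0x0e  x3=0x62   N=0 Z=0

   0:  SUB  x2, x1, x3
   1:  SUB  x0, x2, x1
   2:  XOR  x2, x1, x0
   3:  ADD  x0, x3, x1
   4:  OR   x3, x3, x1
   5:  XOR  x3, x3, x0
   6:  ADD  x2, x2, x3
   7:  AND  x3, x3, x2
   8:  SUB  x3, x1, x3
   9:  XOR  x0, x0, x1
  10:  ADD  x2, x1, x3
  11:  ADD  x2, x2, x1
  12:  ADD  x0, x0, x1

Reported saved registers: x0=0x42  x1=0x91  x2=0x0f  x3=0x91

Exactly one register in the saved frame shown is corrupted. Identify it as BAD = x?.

BAD = x0

after  0: x0=0xdc x1=0x91 x2=0x2f x3=0x62  N=0 Z=0
after  1: x0=0x9e x1=0x91 x2=0x2f x3=0x62  N=1 Z=0
after  2: x0=0x9e x1=0x91 x2=0x0f x3=0x62  N=0 Z=0
after  3: x0=0xf3 x1=0x91 x2=0x0f x3=0x62  N=1 Z=0
after  4: x0=0xf3 x1=0x91 x2=0x0f x3=0xf3  N=1 Z=0
after  5: x0=0xf3 x1=0x91 x2=0x0f x3=0x00  N=0 Z=1
after  6: x0=0xf3 x1=0x91 x2=0x0f x3=0x00  N=0 Z=0
after  7: x0=0xf3 x1=0x91 x2=0x0f x3=0x00  N=0 Z=1
after  8: x0=0xf3 x1=0x91 x2=0x0f x3=0x91  N=1 Z=0
after  9: x0=0x62 x1=0x91 x2=0x0f x3=0x91  N=0 Z=0
-- IRQ taken; context saved, return-PC = 10 --
mismatch: x0: reported 0x42 vs actual 0x62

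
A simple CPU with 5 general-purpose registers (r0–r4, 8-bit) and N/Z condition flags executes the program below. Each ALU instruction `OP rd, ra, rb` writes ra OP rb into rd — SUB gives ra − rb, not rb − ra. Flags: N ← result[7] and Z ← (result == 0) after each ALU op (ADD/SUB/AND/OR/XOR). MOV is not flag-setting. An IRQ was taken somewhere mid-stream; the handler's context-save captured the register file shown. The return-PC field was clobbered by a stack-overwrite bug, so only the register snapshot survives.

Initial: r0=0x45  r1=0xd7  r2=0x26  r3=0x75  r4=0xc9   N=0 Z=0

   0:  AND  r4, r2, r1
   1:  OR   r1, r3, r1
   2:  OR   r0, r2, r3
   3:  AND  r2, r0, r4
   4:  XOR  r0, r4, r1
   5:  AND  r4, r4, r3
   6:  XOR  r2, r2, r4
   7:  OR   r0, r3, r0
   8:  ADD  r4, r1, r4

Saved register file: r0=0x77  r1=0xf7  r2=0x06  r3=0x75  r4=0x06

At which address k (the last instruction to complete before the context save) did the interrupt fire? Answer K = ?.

K = 3

after  0: r0=0x45 r1=0xd7 r2=0x26 r3=0x75 r4=0x06  N=0 Z=0
after  1: r0=0x45 r1=0xf7 r2=0x26 r3=0x75 r4=0x06  N=1 Z=0
after  2: r0=0x77 r1=0xf7 r2=0x26 r3=0x75 r4=0x06  N=0 Z=0
after  3: r0=0x77 r1=0xf7 r2=0x06 r3=0x75 r4=0x06  N=0 Z=0
-- IRQ taken; context saved, return-PC = 4 --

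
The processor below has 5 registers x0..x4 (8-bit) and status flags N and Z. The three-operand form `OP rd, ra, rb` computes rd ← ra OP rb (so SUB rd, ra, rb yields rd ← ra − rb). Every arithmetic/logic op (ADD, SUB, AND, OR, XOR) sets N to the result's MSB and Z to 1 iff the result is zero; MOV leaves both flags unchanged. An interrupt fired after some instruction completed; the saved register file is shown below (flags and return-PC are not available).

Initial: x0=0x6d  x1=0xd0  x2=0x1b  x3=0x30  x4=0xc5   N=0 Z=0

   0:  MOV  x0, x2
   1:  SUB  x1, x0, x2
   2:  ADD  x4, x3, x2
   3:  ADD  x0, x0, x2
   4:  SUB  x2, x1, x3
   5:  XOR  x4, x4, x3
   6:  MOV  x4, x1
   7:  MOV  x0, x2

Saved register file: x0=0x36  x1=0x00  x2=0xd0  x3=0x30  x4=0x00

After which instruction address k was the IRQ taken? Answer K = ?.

K = 6

after  0: x0=0x1b x1=0xd0 x2=0x1b x3=0x30 x4=0xc5  N=0 Z=0
after  1: x0=0x1b x1=0x00 x2=0x1b x3=0x30 x4=0xc5  N=0 Z=1
after  2: x0=0x1b x1=0x00 x2=0x1b x3=0x30 x4=0x4b  N=0 Z=0
after  3: x0=0x36 x1=0x00 x2=0x1b x3=0x30 x4=0x4b  N=0 Z=0
after  4: x0=0x36 x1=0x00 x2=0xd0 x3=0x30 x4=0x4b  N=1 Z=0
after  5: x0=0x36 x1=0x00 x2=0xd0 x3=0x30 x4=0x7b  N=0 Z=0
after  6: x0=0x36 x1=0x00 x2=0xd0 x3=0x30 x4=0x00  N=0 Z=0
-- IRQ taken; context saved, return-PC = 7 --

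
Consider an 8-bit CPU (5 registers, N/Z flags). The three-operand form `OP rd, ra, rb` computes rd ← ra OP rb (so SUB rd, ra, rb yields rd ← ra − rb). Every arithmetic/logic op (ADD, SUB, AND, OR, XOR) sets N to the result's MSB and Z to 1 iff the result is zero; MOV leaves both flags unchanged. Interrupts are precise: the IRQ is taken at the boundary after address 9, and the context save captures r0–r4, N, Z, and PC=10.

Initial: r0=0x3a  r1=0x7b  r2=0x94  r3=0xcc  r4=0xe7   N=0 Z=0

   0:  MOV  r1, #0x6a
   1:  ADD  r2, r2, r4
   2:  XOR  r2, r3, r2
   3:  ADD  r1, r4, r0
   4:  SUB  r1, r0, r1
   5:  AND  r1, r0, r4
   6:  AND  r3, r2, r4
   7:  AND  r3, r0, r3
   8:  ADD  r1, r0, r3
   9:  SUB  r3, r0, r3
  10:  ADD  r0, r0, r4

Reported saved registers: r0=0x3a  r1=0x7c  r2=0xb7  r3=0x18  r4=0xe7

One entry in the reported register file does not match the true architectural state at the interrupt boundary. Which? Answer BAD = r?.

after  0: r0=0x3a r1=0x6a r2=0x94 r3=0xcc r4=0xe7  N=0 Z=0
after  1: r0=0x3a r1=0x6a r2=0x7b r3=0xcc r4=0xe7  N=0 Z=0
after  2: r0=0x3a r1=0x6a r2=0xb7 r3=0xcc r4=0xe7  N=1 Z=0
after  3: r0=0x3a r1=0x21 r2=0xb7 r3=0xcc r4=0xe7  N=0 Z=0
after  4: r0=0x3a r1=0x19 r2=0xb7 r3=0xcc r4=0xe7  N=0 Z=0
after  5: r0=0x3a r1=0x22 r2=0xb7 r3=0xcc r4=0xe7  N=0 Z=0
after  6: r0=0x3a r1=0x22 r2=0xb7 r3=0xa7 r4=0xe7  N=1 Z=0
after  7: r0=0x3a r1=0x22 r2=0xb7 r3=0x22 r4=0xe7  N=0 Z=0
after  8: r0=0x3a r1=0x5c r2=0xb7 r3=0x22 r4=0xe7  N=0 Z=0
after  9: r0=0x3a r1=0x5c r2=0xb7 r3=0x18 r4=0xe7  N=0 Z=0
-- IRQ taken; context saved, return-PC = 10 --
mismatch: r1: reported 0x7c vs actual 0x5c

BAD = r1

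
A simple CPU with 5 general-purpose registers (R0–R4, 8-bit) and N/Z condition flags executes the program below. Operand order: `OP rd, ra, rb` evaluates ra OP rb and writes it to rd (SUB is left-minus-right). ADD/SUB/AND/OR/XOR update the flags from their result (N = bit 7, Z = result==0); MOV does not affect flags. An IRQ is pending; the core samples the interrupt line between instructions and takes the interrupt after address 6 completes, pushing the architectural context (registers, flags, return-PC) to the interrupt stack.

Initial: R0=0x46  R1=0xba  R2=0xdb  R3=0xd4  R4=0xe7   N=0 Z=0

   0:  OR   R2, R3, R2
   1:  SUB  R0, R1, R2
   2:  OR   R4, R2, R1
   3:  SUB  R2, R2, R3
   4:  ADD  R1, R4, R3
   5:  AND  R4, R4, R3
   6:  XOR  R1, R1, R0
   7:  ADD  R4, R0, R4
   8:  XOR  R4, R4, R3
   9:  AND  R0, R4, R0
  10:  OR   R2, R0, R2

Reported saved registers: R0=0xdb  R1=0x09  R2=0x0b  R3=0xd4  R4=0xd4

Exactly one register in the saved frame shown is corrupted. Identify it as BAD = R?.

BAD = R1

after  0: R0=0x46 R1=0xba R2=0xdf R3=0xd4 R4=0xe7  N=1 Z=0
after  1: R0=0xdb R1=0xba R2=0xdf R3=0xd4 R4=0xe7  N=1 Z=0
after  2: R0=0xdb R1=0xba R2=0xdf R3=0xd4 R4=0xff  N=1 Z=0
after  3: R0=0xdb R1=0xba R2=0x0b R3=0xd4 R4=0xff  N=0 Z=0
after  4: R0=0xdb R1=0xd3 R2=0x0b R3=0xd4 R4=0xff  N=1 Z=0
after  5: R0=0xdb R1=0xd3 R2=0x0b R3=0xd4 R4=0xd4  N=1 Z=0
after  6: R0=0xdb R1=0x08 R2=0x0b R3=0xd4 R4=0xd4  N=0 Z=0
-- IRQ taken; context saved, return-PC = 7 --
mismatch: R1: reported 0x09 vs actual 0x08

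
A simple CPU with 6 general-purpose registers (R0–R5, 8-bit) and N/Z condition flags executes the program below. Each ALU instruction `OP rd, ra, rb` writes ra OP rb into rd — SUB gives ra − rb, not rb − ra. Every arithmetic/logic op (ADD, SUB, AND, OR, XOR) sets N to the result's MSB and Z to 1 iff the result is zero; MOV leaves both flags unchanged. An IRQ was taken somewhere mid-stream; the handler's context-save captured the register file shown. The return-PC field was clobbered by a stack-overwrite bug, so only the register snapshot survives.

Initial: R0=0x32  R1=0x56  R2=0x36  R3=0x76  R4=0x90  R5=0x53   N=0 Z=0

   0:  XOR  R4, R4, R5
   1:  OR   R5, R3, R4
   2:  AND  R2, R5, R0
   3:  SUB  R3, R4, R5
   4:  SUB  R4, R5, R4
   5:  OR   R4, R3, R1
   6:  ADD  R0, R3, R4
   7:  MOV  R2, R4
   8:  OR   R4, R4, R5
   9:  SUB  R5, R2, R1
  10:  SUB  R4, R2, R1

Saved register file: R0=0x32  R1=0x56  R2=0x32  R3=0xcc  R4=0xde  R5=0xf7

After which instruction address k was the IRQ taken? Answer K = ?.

K = 5

after  0: R0=0x32 R1=0x56 R2=0x36 R3=0x76 R4=0xc3 R5=0x53  N=1 Z=0
after  1: R0=0x32 R1=0x56 R2=0x36 R3=0x76 R4=0xc3 R5=0xf7  N=1 Z=0
after  2: R0=0x32 R1=0x56 R2=0x32 R3=0x76 R4=0xc3 R5=0xf7  N=0 Z=0
after  3: R0=0x32 R1=0x56 R2=0x32 R3=0xcc R4=0xc3 R5=0xf7  N=1 Z=0
after  4: R0=0x32 R1=0x56 R2=0x32 R3=0xcc R4=0x34 R5=0xf7  N=0 Z=0
after  5: R0=0x32 R1=0x56 R2=0x32 R3=0xcc R4=0xde R5=0xf7  N=1 Z=0
-- IRQ taken; context saved, return-PC = 6 --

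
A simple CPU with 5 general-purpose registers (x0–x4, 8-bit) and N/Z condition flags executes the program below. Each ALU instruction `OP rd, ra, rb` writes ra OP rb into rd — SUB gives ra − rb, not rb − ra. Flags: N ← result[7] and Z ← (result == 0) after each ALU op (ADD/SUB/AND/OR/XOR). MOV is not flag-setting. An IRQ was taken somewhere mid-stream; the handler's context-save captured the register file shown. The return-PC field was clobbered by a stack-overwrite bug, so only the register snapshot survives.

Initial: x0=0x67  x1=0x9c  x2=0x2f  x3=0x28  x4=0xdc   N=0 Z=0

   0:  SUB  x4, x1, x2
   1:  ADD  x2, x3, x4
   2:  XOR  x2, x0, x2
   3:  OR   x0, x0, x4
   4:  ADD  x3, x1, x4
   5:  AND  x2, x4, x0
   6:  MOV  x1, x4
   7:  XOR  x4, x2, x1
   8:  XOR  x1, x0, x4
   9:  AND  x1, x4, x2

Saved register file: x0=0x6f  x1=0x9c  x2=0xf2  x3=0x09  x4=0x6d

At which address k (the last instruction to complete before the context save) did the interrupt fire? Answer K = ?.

after  0: x0=0x67 x1=0x9c x2=0x2f x3=0x28 x4=0x6d  N=0 Z=0
after  1: x0=0x67 x1=0x9c x2=0x95 x3=0x28 x4=0x6d  N=1 Z=0
after  2: x0=0x67 x1=0x9c x2=0xf2 x3=0x28 x4=0x6d  N=1 Z=0
after  3: x0=0x6f x1=0x9c x2=0xf2 x3=0x28 x4=0x6d  N=0 Z=0
after  4: x0=0x6f x1=0x9c x2=0xf2 x3=0x09 x4=0x6d  N=0 Z=0
-- IRQ taken; context saved, return-PC = 5 --

K = 4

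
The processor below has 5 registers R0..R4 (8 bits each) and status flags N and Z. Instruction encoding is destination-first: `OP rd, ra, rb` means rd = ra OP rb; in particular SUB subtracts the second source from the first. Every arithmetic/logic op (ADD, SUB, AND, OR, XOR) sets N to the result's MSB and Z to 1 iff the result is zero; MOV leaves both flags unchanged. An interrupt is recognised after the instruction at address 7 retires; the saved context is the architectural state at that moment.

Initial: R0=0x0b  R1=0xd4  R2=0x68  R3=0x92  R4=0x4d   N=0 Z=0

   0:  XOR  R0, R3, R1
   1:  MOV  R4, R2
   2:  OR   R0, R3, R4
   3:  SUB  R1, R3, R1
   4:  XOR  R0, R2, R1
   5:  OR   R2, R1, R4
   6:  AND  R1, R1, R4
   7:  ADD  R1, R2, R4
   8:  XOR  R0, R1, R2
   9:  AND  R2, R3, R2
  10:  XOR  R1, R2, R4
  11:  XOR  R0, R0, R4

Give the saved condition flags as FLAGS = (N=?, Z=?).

after  0: R0=0x46 R1=0xd4 R2=0x68 R3=0x92 R4=0x4d  N=0 Z=0
after  1: R0=0x46 R1=0xd4 R2=0x68 R3=0x92 R4=0x68  N=0 Z=0
after  2: R0=0xfa R1=0xd4 R2=0x68 R3=0x92 R4=0x68  N=1 Z=0
after  3: R0=0xfa R1=0xbe R2=0x68 R3=0x92 R4=0x68  N=1 Z=0
after  4: R0=0xd6 R1=0xbe R2=0x68 R3=0x92 R4=0x68  N=1 Z=0
after  5: R0=0xd6 R1=0xbe R2=0xfe R3=0x92 R4=0x68  N=1 Z=0
after  6: R0=0xd6 R1=0x28 R2=0xfe R3=0x92 R4=0x68  N=0 Z=0
after  7: R0=0xd6 R1=0x66 R2=0xfe R3=0x92 R4=0x68  N=0 Z=0
-- IRQ taken; context saved, return-PC = 8 --

FLAGS = (N=0, Z=0)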